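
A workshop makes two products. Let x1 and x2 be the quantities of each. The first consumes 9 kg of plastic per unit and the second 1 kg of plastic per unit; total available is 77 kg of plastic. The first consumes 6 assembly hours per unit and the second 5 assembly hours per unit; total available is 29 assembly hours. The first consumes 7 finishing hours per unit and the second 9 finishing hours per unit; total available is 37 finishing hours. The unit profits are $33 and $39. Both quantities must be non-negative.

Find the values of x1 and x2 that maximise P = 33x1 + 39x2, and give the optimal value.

Extreme points and P = 33x1 + 39x2:
  (0, 0) → P = 0
  (0, 37/9) → P = 481/3
  (29/6, 0) → P = 319/2
  (4, 1) → P = 171

The binding constraints are 6x1 + 5x2 = 29 and 7x1 + 9x2 = 37.
Solving simultaneously gives x1 = 4, x2 = 1.

x1 = 4, x2 = 1, maximum P = 171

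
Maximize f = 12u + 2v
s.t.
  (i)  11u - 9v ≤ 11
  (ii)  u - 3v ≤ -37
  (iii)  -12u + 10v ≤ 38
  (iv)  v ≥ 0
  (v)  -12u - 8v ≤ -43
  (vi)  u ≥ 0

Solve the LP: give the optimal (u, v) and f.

u = 226, v = 275, maximum f = 3262

Vertices and f = 12u + 2v:
  (61/4, 209/12) → f = 1307/6
  (226, 275) → f = 3262
  (128/13, 203/13) → f = 1942/13

At the optimal vertex, 11u - 9v = 11 and -12u + 10v = 38.
Solving simultaneously gives u = 226, v = 275.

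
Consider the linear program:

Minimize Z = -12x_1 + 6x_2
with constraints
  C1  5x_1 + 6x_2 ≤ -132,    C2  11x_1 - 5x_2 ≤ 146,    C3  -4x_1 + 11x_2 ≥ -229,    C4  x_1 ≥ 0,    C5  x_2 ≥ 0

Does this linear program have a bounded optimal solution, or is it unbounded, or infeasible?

The boundaries 5x_1 + 6x_2 = -132 and x_2 = 0 meet at (-132/5, 0), but that point violates x_1 ≥ 0. Every candidate vertex is excluded by some other constraint, so the feasible region is empty.

infeasible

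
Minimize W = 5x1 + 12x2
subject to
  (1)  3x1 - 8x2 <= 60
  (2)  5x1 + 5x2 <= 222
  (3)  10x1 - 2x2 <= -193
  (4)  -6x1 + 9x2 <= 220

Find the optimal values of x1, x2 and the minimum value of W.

Feasible corners and W = 5x1 + 12x2:
  (-832/37, -1179/74) → W = -11234/37
  (-2300/21, -340/7) → W = -23740/21
  (-1297/78, 521/39) → W = 463/6

x1 = -2300/21, x2 = -340/7, minimum W = -23740/21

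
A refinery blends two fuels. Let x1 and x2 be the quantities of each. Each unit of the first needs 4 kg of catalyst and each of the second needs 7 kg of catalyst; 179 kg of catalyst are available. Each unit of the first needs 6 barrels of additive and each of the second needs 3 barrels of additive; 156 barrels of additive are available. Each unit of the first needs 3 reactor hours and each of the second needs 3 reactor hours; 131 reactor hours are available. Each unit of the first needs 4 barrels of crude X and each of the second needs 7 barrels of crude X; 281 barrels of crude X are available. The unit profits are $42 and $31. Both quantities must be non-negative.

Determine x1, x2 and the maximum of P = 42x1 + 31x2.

Feasible corners and P = 42x1 + 31x2:
  (0, 0) → P = 0
  (0, 179/7) → P = 5549/7
  (26, 0) → P = 1092
  (37/2, 15) → P = 1242

x1 = 37/2, x2 = 15, maximum P = 1242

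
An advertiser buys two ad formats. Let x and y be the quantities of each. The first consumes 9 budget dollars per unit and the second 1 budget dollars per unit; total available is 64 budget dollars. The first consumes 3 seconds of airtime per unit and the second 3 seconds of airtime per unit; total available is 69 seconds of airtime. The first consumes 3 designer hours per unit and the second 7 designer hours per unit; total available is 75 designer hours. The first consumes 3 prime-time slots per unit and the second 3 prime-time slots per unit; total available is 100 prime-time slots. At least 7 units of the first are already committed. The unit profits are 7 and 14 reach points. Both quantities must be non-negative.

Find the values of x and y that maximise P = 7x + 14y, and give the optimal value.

At the optimal vertex, 9x + y = 64 and x = 7.
Solving simultaneously gives x = 7, y = 1.

x = 7, y = 1, maximum P = 63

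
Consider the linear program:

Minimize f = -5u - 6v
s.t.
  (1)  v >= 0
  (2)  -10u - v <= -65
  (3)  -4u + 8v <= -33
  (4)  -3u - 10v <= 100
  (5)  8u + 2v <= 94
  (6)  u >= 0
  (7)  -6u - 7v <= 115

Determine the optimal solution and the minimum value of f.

u = 409/36, v = 14/9, minimum f = -2381/36

Vertices and f = -5u - 6v:
  (33/4, 0) → f = -165/4
  (47/4, 0) → f = -235/4
  (409/36, 14/9) → f = -2381/36

The optimum lies where -4u + 8v = -33 and 8u + 2v = 94.
Solving simultaneously gives u = 409/36, v = 14/9.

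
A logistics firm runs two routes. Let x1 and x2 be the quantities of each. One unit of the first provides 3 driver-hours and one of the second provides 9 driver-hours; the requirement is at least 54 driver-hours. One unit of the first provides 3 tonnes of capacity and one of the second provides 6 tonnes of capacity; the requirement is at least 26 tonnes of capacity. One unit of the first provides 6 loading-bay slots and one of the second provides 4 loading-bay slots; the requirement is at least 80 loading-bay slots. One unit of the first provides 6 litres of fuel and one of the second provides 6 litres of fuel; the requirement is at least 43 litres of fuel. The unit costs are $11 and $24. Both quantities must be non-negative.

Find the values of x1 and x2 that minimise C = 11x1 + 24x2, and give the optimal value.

Vertices and C = 11x1 + 24x2:
  (0, 20) → C = 480
  (18, 0) → C = 198
  (12, 2) → C = 180
The feasible region is unbounded (it extends along (0, 1), (1, 0)), but C strictly increases along every unbounded feasible direction, so there is no improving ray and the minimum is attained at a vertex.

x1 = 12, x2 = 2, minimum C = 180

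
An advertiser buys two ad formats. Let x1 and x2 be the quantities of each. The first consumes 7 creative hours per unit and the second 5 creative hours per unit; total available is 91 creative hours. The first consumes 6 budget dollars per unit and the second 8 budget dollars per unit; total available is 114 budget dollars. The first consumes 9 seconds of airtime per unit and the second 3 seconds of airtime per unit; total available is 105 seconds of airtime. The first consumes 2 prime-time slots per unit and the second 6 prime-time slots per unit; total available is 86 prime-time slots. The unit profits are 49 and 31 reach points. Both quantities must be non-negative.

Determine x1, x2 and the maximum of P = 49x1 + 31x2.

x1 = 21/2, x2 = 7/2, maximum P = 623

Vertices and P = 49x1 + 31x2:
  (0, 0) → P = 0
  (0, 57/4) → P = 1767/4
  (35/3, 0) → P = 1715/3
  (79/13, 126/13) → P = 7777/13
  (21/2, 7/2) → P = 623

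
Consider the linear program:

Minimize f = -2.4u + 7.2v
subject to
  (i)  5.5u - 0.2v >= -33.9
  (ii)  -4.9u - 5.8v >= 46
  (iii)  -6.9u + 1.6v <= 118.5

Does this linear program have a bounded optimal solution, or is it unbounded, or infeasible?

From the feasible point (-10291/1644, -8689/3288), moving in the direction (5.8, -4.9) keeps every constraint satisfied while f decreases without bound.

unbounded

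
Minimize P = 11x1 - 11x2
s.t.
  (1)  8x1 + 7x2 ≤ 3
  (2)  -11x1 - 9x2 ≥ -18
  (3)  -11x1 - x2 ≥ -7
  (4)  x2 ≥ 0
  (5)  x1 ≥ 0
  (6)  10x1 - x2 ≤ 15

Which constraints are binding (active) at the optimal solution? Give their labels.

Extreme points and P = 11x1 - 11x2:
  (3/8, 0) → P = 33/8
  (0, 3/7) → P = -33/7
  (0, 0) → P = 0

The minimum is at (0, 3/7). Substituting into each constraint, equality holds for (1) and (5); the remaining constraints have slack.

(1) and (5)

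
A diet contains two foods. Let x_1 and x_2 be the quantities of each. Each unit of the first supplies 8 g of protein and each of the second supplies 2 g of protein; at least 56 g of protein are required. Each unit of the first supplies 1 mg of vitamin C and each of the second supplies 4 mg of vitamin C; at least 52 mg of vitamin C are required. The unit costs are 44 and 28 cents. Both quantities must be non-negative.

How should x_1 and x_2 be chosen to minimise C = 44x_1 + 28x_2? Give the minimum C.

Vertices and C = 44x_1 + 28x_2:
  (0, 28) → C = 784
  (52, 0) → C = 2288
  (4, 12) → C = 512
The feasible region is unbounded (it extends along (0, 1), (1, 0)), but C strictly increases along every unbounded feasible direction, so there is no improving ray and the minimum is attained at a vertex.

x_1 = 4, x_2 = 12, minimum C = 512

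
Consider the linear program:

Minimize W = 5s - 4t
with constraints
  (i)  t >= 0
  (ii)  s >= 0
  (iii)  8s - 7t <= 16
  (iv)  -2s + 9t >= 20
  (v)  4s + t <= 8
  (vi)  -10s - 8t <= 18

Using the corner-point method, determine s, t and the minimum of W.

s = 0, t = 8, minimum W = -32

Extreme points and W = 5s - 4t:
  (0, 20/9) → W = -80/9
  (0, 8) → W = -32
  (26/19, 48/19) → W = -62/19

At the optimal vertex, s = 0 and 4s + t = 8.
Solving simultaneously gives s = 0, t = 8.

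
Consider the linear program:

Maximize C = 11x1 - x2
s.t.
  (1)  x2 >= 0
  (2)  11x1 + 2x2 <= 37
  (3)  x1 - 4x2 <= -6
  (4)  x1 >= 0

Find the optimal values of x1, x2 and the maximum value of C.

x1 = 68/23, x2 = 103/46, maximum C = 1393/46

Corner points and C = 11x1 - x2:
  (68/23, 103/46) → C = 1393/46
  (0, 37/2) → C = -37/2
  (0, 3/2) → C = -3/2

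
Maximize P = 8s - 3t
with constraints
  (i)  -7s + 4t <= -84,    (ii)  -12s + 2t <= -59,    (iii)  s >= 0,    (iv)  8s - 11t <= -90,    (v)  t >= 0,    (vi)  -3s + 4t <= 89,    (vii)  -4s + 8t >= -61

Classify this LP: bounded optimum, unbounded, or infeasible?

From the feasible point (428/15, 434/15), moving in the direction (4, 3) keeps every constraint satisfied while P increases without bound.

unbounded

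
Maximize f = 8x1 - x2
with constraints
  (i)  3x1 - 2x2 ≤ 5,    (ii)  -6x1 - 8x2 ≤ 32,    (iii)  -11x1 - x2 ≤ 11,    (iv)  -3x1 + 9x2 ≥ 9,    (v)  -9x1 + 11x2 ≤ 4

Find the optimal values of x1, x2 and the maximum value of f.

x1 = 21/5, x2 = 19/5, maximum f = 149/5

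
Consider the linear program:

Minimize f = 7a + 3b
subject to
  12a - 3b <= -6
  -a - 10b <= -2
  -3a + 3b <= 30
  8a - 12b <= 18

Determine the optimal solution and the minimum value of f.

a = -98/11, b = 12/11, minimum f = -650/11

Feasible corners and f = 7a + 3b:
  (-18/41, 10/41) → f = -96/41
  (8/3, 38/3) → f = 170/3
  (-98/11, 12/11) → f = -650/11

The optimum lies where -a - 10b = -2 and -3a + 3b = 30.
Solving simultaneously gives a = -98/11, b = 12/11.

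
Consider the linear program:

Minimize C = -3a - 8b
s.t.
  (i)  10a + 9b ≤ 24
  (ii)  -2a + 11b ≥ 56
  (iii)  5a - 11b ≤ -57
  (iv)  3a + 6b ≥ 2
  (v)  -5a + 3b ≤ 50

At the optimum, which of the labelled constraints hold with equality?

Corner points and C = -3a - 8b:
  (-15/8, 19/4) → C = -259/8
  (-126/25, 124/15) → C = -3826/75
  (-314/45, 172/45) → C = -434/45
  (-98/13, 160/39) → C = -398/39

The minimum is at (-126/25, 124/15). Substituting into each constraint, equality holds for (i) and (v); the remaining constraints have slack.

(i) and (v)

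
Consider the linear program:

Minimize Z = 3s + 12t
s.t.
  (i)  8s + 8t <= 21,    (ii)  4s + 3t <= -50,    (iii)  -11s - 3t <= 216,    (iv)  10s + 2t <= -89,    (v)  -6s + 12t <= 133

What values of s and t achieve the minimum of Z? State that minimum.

s = 165/8, t = -1181/8, minimum Z = -13677/8

Corner points and Z = 3s + 12t:
  (-167/22, -72/11) → Z = -2229/22
  (-333/22, 116/33) → Z = -71/22
  (165/8, -1181/8) → Z = -13677/8
  (-997/50, 167/150) → Z = -2323/50

The binding constraints are -11s - 3t = 216 and 10s + 2t = -89.
Solving simultaneously gives s = 165/8, t = -1181/8.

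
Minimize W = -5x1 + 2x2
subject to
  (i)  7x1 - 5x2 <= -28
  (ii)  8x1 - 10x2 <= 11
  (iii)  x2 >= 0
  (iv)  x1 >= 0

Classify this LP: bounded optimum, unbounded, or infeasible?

From the feasible point (0, 28/5), moving in the direction (5, 7) keeps every constraint satisfied while W decreases without bound.

unbounded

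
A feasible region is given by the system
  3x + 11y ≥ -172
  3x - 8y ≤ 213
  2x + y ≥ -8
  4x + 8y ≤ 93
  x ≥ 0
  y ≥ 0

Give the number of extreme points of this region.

3

Intersecting each pair of boundary lines and keeping only the points that satisfy every inequality leaves:
  (0, 93/8)
  (93/4, 0)
  (0, 0)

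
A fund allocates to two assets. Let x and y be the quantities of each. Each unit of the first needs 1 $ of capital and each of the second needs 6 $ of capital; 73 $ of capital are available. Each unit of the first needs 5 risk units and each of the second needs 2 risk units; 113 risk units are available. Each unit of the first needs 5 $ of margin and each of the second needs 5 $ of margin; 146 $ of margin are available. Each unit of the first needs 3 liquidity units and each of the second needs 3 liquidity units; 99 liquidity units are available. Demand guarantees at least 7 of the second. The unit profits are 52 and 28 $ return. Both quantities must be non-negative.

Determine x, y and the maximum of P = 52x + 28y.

x = 19, y = 9, maximum P = 1240

The optimum lies where x + 6y = 73 and 5x + 2y = 113.
Solving simultaneously gives x = 19, y = 9.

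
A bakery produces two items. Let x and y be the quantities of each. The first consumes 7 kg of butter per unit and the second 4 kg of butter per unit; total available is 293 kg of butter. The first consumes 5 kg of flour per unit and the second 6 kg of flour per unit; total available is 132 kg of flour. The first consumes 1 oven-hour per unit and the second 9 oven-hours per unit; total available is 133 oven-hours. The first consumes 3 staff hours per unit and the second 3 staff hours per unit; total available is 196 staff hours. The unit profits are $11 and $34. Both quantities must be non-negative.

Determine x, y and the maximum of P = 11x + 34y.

Corner points and P = 11x + 34y:
  (0, 0) → P = 0
  (0, 133/9) → P = 4522/9
  (132/5, 0) → P = 1452/5
  (10, 41/3) → P = 1724/3

At the optimal vertex, 5x + 6y = 132 and x + 9y = 133.
Solving simultaneously gives x = 10, y = 41/3.

x = 10, y = 41/3, maximum P = 1724/3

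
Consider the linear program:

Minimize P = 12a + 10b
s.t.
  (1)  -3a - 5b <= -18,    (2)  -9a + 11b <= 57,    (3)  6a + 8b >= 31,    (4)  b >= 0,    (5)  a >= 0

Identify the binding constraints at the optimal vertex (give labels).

Feasible corners and P = 12a + 10b:
  (11/6, 5/2) → P = 47
  (6, 0) → P = 72
  (0, 57/11) → P = 570/11
  (0, 31/8) → P = 155/4
The feasible region is unbounded (it extends along (11, 9), (1, 0)), but P strictly increases along every unbounded feasible direction, so there is no improving ray and the minimum is attained at a vertex.

The minimum is at (0, 31/8). Substituting into each constraint, equality holds for (3) and (5); the remaining constraints have slack.

(3) and (5)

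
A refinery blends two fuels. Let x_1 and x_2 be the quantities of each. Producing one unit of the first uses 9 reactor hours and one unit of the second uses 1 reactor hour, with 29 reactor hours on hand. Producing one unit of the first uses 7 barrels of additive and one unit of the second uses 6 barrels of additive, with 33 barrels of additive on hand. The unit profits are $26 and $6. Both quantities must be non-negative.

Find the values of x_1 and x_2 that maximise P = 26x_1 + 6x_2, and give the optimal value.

x_1 = 3, x_2 = 2, maximum P = 90

Feasible corners and P = 26x_1 + 6x_2:
  (0, 0) → P = 0
  (0, 11/2) → P = 33
  (29/9, 0) → P = 754/9
  (3, 2) → P = 90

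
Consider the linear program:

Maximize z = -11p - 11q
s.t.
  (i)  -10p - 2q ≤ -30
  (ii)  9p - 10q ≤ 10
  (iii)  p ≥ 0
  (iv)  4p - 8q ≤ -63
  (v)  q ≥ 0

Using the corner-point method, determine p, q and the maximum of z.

Corner points and z = -11p - 11q:
  (0, 15) → z = -165
  (57/44, 375/44) → z = -108
  (355/16, 607/32) → z = -14487/32
The feasible region is unbounded (it extends along (0, 1), (10, 9)), but z strictly decreases along every unbounded feasible direction, so there is no improving ray and the maximum is attained at a vertex.

The optimum lies where -10p - 2q = -30 and 4p - 8q = -63.
Solving simultaneously gives p = 57/44, q = 375/44.

p = 57/44, q = 375/44, maximum z = -108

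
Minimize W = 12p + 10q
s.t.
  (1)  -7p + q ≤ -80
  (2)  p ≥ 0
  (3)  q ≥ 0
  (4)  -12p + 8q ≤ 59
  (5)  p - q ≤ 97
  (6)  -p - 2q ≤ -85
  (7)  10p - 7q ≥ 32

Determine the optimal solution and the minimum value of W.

p = 659/27, q = 818/27, minimum W = 16088/27

Extreme points and W = 12p + 10q:
  (97, 0) → W = 1164
  (85, 0) → W = 1020
  (659/27, 818/27) → W = 16088/27
The feasible region is unbounded (it extends along (1, 1), (7, 10)), but W strictly increases along every unbounded feasible direction, so there is no improving ray and the minimum is attained at a vertex.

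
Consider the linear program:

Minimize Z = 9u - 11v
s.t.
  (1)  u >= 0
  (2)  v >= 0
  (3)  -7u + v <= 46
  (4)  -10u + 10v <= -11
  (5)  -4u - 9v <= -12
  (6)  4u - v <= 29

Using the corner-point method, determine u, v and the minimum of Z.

u = 93/10, v = 41/5, minimum Z = -13/2

Corner points and Z = 9u - 11v:
  (3, 0) → Z = 27
  (29/4, 0) → Z = 261/4
  (219/130, 38/65) → Z = 227/26
  (93/10, 41/5) → Z = -13/2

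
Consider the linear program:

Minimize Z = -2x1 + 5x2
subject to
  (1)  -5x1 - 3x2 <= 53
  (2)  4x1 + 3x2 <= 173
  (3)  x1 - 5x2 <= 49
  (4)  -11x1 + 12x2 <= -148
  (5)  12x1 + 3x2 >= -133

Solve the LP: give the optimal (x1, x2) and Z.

x1 = 44, x2 = -1, minimum Z = -93

Vertices and Z = -2x1 + 5x2:
  (44, -1) → Z = -93
  (280/9, 437/27) → Z = 505/27
  (152/43, -391/43) → Z = -2259/43

The binding constraints are 4x1 + 3x2 = 173 and x1 - 5x2 = 49.
Solving simultaneously gives x1 = 44, x2 = -1.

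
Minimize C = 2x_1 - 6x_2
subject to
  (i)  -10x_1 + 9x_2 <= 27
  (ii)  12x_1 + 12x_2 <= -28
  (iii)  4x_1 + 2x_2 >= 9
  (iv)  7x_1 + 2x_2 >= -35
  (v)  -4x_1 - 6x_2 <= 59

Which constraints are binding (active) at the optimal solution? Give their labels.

(ii) and (iii)

Feasible corners and C = 2x_1 - 6x_2:
  (41/6, -55/6) → C = 206/3
  (45/2, -149/6) → C = 194
  (43/4, -17) → C = 247/2

The minimum is at (41/6, -55/6). Substituting into each constraint, equality holds for (ii) and (iii); the remaining constraints have slack.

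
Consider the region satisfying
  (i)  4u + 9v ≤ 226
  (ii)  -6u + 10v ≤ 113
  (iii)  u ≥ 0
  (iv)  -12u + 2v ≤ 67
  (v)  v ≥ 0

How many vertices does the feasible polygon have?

Of the 10 pairwise boundary intersections, those satisfying every inequality are:
  (1243/94, 904/47)
  (113/2, 0)
  (0, 113/10)
  (0, 0)

4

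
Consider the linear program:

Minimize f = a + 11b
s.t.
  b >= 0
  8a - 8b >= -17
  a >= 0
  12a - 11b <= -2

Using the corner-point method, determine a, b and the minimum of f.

The optimum lies where a = 0 and 12a - 11b = -2.
Solving simultaneously gives a = 0, b = 2/11.

a = 0, b = 2/11, minimum f = 2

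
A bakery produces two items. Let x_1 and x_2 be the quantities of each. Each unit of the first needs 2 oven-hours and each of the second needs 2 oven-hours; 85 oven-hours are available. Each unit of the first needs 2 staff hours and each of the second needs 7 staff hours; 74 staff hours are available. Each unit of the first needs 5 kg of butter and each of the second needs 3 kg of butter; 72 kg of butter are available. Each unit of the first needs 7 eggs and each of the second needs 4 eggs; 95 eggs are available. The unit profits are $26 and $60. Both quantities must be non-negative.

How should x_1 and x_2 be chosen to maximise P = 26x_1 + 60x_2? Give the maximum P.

x_1 = 9, x_2 = 8, maximum P = 714

Extreme points and P = 26x_1 + 60x_2:
  (0, 0) → P = 0
  (0, 74/7) → P = 4440/7
  (95/7, 0) → P = 2470/7
  (9, 8) → P = 714

The binding constraints are 2x_1 + 7x_2 = 74 and 7x_1 + 4x_2 = 95.
Solving simultaneously gives x_1 = 9, x_2 = 8.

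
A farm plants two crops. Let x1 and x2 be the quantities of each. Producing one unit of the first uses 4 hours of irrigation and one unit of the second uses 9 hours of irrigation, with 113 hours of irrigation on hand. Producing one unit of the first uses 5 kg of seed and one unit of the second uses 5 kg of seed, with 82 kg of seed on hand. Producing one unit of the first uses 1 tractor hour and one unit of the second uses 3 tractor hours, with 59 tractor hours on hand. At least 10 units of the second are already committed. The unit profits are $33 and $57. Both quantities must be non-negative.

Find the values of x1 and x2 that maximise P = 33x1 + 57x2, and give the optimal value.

x1 = 23/4, x2 = 10, maximum P = 3039/4

At the optimal vertex, 4x1 + 9x2 = 113 and x2 = 10.
Solving simultaneously gives x1 = 23/4, x2 = 10.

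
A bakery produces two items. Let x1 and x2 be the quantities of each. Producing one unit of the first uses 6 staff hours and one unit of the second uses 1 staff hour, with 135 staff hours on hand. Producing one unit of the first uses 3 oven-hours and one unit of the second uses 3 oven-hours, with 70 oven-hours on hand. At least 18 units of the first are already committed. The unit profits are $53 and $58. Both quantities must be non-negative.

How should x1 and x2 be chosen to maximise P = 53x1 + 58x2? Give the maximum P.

x1 = 18, x2 = 16/3, maximum P = 3790/3

Vertices and P = 53x1 + 58x2:
  (45/2, 0) → P = 2385/2
  (18, 0) → P = 954
  (67/3, 1) → P = 3725/3
  (18, 16/3) → P = 3790/3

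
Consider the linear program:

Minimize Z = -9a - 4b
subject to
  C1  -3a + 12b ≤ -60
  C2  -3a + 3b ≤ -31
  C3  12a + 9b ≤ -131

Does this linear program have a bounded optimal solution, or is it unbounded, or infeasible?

unbounded

From the feasible point (-38/21, -85/7), moving in the direction (9, -12) keeps every constraint satisfied while Z decreases without bound.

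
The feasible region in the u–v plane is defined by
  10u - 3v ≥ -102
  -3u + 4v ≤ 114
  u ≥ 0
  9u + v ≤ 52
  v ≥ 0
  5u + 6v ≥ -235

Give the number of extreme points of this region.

4

Intersecting each pair of boundary lines and keeping only the points that satisfy every inequality leaves:
  (0, 57/2)
  (94/39, 394/13)
  (0, 0)
  (52/9, 0)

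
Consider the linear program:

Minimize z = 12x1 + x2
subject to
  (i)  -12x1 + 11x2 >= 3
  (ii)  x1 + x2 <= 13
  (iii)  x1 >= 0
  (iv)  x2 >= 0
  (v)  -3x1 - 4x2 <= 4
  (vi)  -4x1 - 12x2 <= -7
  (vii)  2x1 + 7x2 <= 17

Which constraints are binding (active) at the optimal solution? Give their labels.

(iii) and (vi)

Extreme points and z = 12x1 + x2:
  (41/188, 24/47) → z = 147/47
  (83/53, 105/53) → z = 1101/53
  (0, 7/12) → z = 7/12
  (0, 17/7) → z = 17/7

The minimum is at (0, 7/12). Substituting into each constraint, equality holds for (iii) and (vi); the remaining constraints have slack.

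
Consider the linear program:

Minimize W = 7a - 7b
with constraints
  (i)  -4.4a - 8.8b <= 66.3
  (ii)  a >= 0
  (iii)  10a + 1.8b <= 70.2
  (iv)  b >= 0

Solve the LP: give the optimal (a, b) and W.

a = 0, b = 39, minimum W = -273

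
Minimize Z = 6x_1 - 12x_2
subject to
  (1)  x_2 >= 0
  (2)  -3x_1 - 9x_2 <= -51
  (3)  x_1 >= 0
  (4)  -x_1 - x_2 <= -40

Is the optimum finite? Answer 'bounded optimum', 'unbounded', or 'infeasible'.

From the feasible point (40, 0), moving in the direction (0, 1) keeps every constraint satisfied while Z decreases without bound.

unbounded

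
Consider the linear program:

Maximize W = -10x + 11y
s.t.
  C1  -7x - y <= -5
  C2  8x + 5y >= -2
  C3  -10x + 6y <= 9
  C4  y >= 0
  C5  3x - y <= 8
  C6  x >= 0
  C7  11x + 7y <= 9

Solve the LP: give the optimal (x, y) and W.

x = 13/19, y = 4/19, maximum W = -86/19

Feasible corners and W = -10x + 11y:
  (5/7, 0) → W = -50/7
  (13/19, 4/19) → W = -86/19
  (9/11, 0) → W = -90/11

The optimum lies where -7x - y = -5 and 11x + 7y = 9.
Solving simultaneously gives x = 13/19, y = 4/19.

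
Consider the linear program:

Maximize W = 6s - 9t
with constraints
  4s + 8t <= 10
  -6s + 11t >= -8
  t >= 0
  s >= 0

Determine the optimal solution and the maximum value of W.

Feasible corners and W = 6s - 9t:
  (87/46, 7/23) → W = 198/23
  (0, 5/4) → W = -45/4
  (4/3, 0) → W = 8
  (0, 0) → W = 0

The optimum lies where 4s + 8t = 10 and -6s + 11t = -8.
Solving simultaneously gives s = 87/46, t = 7/23.

s = 87/46, t = 7/23, maximum W = 198/23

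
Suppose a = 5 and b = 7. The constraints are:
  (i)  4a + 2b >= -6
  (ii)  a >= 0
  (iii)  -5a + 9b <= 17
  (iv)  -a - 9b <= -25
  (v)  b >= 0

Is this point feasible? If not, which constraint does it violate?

Constraint (iii): -5a + 9b = 38, which is not ≤ 17. All other constraints are satisfied.

not feasible — violates (iii)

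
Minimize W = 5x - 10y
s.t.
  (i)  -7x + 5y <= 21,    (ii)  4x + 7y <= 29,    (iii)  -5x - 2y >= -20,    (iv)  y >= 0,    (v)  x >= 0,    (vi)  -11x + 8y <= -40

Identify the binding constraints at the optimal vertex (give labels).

(iii) and (vi)

Vertices and W = 5x - 10y:
  (4, 0) → W = 20
  (120/31, 10/31) → W = 500/31
  (40/11, 0) → W = 200/11

The minimum is at (120/31, 10/31). Substituting into each constraint, equality holds for (iii) and (vi); the remaining constraints have slack.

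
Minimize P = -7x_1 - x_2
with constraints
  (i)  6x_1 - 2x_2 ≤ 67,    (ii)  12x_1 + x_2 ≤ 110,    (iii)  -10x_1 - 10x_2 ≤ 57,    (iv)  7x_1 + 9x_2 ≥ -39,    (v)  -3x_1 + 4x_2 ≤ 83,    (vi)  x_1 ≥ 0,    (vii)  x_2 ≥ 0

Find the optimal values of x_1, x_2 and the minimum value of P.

x_1 = 7, x_2 = 26, minimum P = -75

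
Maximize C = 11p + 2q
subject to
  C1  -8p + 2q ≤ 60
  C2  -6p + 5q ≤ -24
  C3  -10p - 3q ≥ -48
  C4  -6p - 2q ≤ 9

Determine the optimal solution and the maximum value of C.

p = 123/2, q = -189, maximum C = 597/2

Corner points and C = 11p + 2q:
  (78/17, 12/17) → C = 882/17
  (1/14, -33/7) → C = -121/14
  (123/2, -189) → C = 597/2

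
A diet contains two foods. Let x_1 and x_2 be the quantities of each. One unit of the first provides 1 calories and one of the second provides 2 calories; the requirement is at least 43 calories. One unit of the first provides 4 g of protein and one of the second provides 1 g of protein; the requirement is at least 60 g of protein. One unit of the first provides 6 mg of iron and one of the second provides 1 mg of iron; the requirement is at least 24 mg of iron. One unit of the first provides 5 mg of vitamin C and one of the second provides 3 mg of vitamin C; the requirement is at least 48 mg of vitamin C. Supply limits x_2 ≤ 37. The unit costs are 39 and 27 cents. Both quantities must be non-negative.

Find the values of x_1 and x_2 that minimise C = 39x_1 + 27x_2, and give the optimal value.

x_1 = 11, x_2 = 16, minimum C = 861

Corner points and C = 39x_1 + 27x_2:
  (43, 0) → C = 1677
  (11, 16) → C = 861
  (23/4, 37) → C = 4893/4
The feasible region is unbounded (it extends along (1, 0)), but C strictly increases along every unbounded feasible direction, so there is no improving ray and the minimum is attained at a vertex.

The binding constraints are x_1 + 2x_2 = 43 and 4x_1 + x_2 = 60.
Solving simultaneously gives x_1 = 11, x_2 = 16.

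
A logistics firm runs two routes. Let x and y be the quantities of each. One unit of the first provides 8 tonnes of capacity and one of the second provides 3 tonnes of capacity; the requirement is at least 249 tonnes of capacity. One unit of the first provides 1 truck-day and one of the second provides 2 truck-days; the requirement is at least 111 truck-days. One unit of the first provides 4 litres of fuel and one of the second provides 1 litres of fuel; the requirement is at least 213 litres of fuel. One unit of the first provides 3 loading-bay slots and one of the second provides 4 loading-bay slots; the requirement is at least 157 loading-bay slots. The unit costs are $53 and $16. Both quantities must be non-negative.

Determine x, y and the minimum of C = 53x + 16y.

x = 45, y = 33, minimum C = 2913

Corner points and C = 53x + 16y:
  (0, 213) → C = 3408
  (111, 0) → C = 5883
  (45, 33) → C = 2913
The feasible region is unbounded (it extends along (0, 1), (1, 0)), but C strictly increases along every unbounded feasible direction, so there is no improving ray and the minimum is attained at a vertex.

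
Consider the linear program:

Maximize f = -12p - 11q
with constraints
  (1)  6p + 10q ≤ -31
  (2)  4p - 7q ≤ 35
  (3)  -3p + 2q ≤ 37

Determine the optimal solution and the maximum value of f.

Vertices and f = -12p - 11q:
  (133/82, -167/41) → f = 1039/41
  (-72/7, 43/14) → f = 1255/14
  (-329/13, -253/13) → f = 6731/13

p = -329/13, q = -253/13, maximum f = 6731/13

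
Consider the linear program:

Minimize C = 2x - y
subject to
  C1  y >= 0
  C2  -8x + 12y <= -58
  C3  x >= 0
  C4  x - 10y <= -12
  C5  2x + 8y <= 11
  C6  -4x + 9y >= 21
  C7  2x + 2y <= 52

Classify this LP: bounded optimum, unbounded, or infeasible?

infeasible

The boundaries -4x + 9y = 21 and 2x + 2y = 52 meet at (213/13, 125/13), but that point violates -8x + 12y ≤ -58. Every candidate vertex is excluded by some other constraint, so the feasible region is empty.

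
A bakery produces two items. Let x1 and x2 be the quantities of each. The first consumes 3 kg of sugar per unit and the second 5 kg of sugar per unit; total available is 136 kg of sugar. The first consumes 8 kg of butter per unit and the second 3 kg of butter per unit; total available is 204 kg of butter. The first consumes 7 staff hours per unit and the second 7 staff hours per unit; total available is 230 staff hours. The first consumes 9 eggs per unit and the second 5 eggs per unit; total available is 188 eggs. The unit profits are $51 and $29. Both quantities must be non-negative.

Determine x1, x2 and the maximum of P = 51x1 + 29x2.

x1 = 26/3, x2 = 22, maximum P = 1080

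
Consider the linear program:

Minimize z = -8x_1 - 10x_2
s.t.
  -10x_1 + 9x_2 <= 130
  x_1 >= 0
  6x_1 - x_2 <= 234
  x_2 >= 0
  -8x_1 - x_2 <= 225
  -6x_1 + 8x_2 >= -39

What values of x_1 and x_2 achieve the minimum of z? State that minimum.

Vertices and z = -8x_1 - 10x_2:
  (0, 130/9) → z = -1300/9
  (559/11, 780/11) → z = -12272/11
  (0, 0) → z = 0
  (611/14, 195/7) → z = -4394/7
  (13/2, 0) → z = -52

At the optimal vertex, -10x_1 + 9x_2 = 130 and 6x_1 - x_2 = 234.
Solving simultaneously gives x_1 = 559/11, x_2 = 780/11.

x_1 = 559/11, x_2 = 780/11, minimum z = -12272/11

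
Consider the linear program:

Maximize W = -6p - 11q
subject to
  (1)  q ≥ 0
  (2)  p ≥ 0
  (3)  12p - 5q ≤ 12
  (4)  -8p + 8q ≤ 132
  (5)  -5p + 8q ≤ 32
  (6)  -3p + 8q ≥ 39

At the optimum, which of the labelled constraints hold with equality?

(5) and (6)

Extreme points and W = -6p - 11q:
  (256/71, 444/71) → W = -6420/71
  (97/27, 56/9) → W = -90
  (7/2, 99/16) → W = -1425/16

The maximum is at (7/2, 99/16). Substituting into each constraint, equality holds for (5) and (6); the remaining constraints have slack.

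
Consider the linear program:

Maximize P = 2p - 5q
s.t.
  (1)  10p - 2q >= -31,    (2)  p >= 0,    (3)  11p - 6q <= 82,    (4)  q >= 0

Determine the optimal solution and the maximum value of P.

Extreme points and P = 2p - 5q:
  (0, 31/2) → P = -155/2
  (0, 0) → P = 0
  (82/11, 0) → P = 164/11
The feasible region is unbounded (it extends along (6, 11), (1, 5)), but P strictly decreases along every unbounded feasible direction, so there is no improving ray and the maximum is attained at a vertex.

At the optimal vertex, 11p - 6q = 82 and q = 0.
Solving simultaneously gives p = 82/11, q = 0.

p = 82/11, q = 0, maximum P = 164/11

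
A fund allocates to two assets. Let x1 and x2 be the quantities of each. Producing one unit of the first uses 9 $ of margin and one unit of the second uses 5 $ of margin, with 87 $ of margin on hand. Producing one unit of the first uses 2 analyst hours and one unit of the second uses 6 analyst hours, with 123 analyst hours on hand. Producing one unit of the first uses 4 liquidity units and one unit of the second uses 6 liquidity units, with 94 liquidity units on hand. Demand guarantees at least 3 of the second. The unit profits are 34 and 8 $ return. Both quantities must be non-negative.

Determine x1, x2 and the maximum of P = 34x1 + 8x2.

At the optimal vertex, 9x1 + 5x2 = 87 and x2 = 3.
Solving simultaneously gives x1 = 8, x2 = 3.

x1 = 8, x2 = 3, maximum P = 296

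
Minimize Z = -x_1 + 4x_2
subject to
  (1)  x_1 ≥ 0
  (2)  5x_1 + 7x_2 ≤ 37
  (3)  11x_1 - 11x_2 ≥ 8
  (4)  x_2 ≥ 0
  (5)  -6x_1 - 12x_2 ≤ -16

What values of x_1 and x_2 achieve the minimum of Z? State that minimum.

x_1 = 37/5, x_2 = 0, minimum Z = -37/5

The optimum lies where 5x_1 + 7x_2 = 37 and x_2 = 0.
Solving simultaneously gives x_1 = 37/5, x_2 = 0.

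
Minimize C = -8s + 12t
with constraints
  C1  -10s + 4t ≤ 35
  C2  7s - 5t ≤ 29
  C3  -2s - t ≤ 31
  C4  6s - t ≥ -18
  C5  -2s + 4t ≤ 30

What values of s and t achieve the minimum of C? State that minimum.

Extreme points and C = -8s + 12t:
  (-37/14, 15/7) → C = 328/7
  (-5/8, 115/16) → C = 365/4
  (-119/23, -300/23) → C = -2648/23
  (133/9, 134/9) → C = 544/9

The optimum lies where 7s - 5t = 29 and 6s - t = -18.
Solving simultaneously gives s = -119/23, t = -300/23.

s = -119/23, t = -300/23, minimum C = -2648/23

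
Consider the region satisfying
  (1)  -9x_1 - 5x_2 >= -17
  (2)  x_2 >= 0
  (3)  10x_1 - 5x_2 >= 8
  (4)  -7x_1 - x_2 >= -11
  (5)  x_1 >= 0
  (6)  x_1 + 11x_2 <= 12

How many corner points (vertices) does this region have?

5

Pairwise boundary intersections that survive every other constraint:
  (19/13, 10/13)
  (127/94, 91/94)
  (4/5, 0)
  (11/7, 0)
  (148/115, 112/115)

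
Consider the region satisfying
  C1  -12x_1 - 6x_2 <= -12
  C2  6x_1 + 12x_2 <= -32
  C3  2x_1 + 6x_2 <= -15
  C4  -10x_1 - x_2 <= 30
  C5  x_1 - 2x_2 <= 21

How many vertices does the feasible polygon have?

Intersecting each pair of boundary lines and keeping only the points that satisfy every inequality leaves:
  (28/9, -38/9)
  (5, -8)
  (47/6, -79/12)

3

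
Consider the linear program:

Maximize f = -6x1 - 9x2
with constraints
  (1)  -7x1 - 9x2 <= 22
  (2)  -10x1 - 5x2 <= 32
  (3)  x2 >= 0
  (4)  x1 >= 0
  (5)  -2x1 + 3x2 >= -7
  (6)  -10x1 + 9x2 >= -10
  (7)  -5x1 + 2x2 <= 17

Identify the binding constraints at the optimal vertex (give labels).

Corner points and f = -6x1 - 9x2:
  (0, 0) → f = 0
  (1, 0) → f = -6
  (0, 17/2) → f = -153/2
The feasible region is unbounded (it extends along (9, 10), (2, 5)), but f strictly decreases along every unbounded feasible direction, so there is no improving ray and the maximum is attained at a vertex.

The maximum is at (0, 0). Substituting into each constraint, equality holds for (3) and (4); the remaining constraints have slack.

(3) and (4)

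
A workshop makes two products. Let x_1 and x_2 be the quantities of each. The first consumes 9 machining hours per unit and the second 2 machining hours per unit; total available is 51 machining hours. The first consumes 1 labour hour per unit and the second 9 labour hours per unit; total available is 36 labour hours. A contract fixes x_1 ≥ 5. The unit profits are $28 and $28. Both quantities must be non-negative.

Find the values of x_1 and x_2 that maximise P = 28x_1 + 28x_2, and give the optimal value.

x_1 = 5, x_2 = 3, maximum P = 224

Vertices and P = 28x_1 + 28x_2:
  (17/3, 0) → P = 476/3
  (5, 0) → P = 140
  (5, 3) → P = 224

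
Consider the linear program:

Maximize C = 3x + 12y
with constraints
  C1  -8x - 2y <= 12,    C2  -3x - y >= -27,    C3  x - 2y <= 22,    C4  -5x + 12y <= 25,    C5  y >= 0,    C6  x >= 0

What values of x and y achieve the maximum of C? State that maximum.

Vertices and C = 3x + 12y:
  (299/41, 210/41) → C = 3417/41
  (9, 0) → C = 27
  (0, 25/12) → C = 25
  (0, 0) → C = 0

The optimum lies where -3x - y = -27 and -5x + 12y = 25.
Solving simultaneously gives x = 299/41, y = 210/41.

x = 299/41, y = 210/41, maximum C = 3417/41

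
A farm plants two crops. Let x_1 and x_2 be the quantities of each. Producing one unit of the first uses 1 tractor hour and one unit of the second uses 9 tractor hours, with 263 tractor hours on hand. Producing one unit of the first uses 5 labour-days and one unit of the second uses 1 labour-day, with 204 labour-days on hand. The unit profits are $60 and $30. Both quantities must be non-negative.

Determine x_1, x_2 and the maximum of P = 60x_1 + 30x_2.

x_1 = 143/4, x_2 = 101/4, maximum P = 5805/2

Vertices and P = 60x_1 + 30x_2:
  (0, 0) → P = 0
  (0, 263/9) → P = 2630/3
  (204/5, 0) → P = 2448
  (143/4, 101/4) → P = 5805/2

The binding constraints are x_1 + 9x_2 = 263 and 5x_1 + x_2 = 204.
Solving simultaneously gives x_1 = 143/4, x_2 = 101/4.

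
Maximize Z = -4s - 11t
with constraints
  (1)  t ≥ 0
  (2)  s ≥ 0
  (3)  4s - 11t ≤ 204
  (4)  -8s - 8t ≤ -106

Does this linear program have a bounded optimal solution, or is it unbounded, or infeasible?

bounded optimum

Vertices and Z = -4s - 11t:
  (51, 0) → Z = -204
  (53/4, 0) → Z = -53
  (0, 53/4) → Z = -583/4
The feasible region has finitely many vertices and no improving ray; the maximum is -53 at (53/4, 0).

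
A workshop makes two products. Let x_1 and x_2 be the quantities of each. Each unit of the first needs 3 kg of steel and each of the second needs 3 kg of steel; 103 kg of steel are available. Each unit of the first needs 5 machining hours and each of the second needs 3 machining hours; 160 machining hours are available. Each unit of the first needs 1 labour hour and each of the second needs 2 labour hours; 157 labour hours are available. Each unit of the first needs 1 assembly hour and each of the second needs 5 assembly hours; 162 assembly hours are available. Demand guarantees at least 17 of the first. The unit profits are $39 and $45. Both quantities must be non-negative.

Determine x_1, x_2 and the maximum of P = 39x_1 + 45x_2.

x_1 = 17, x_2 = 52/3, maximum P = 1443

Vertices and P = 39x_1 + 45x_2:
  (32, 0) → P = 1248
  (17, 0) → P = 663
  (57/2, 35/6) → P = 1374
  (17, 52/3) → P = 1443

The optimum lies where 3x_1 + 3x_2 = 103 and x_1 = 17.
Solving simultaneously gives x_1 = 17, x_2 = 52/3.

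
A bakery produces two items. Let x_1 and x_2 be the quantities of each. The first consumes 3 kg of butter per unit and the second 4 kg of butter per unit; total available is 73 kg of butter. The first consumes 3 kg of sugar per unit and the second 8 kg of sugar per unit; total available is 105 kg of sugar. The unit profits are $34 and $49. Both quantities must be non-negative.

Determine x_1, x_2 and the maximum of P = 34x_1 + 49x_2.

x_1 = 41/3, x_2 = 8, maximum P = 2570/3

Vertices and P = 34x_1 + 49x_2:
  (0, 0) → P = 0
  (0, 105/8) → P = 5145/8
  (73/3, 0) → P = 2482/3
  (41/3, 8) → P = 2570/3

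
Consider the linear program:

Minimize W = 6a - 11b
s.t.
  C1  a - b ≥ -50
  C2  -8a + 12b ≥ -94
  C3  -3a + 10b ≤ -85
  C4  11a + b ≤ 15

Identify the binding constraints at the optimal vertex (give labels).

Feasible corners and W = 6a - 11b:
  (-347/2, -247/2) → W = 635/2
  (-585/7, -235/7) → W = -925/7
  (-20/11, -199/22) → W = 1949/22

The minimum is at (-585/7, -235/7). Substituting into each constraint, equality holds for C1 and C3; the remaining constraints have slack.

C1 and C3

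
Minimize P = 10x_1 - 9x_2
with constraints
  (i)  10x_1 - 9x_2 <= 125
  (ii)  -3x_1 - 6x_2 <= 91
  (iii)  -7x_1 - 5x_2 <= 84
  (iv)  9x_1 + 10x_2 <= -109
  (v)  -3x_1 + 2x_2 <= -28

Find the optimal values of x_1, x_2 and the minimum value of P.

x_1 = 31/24, x_2 = -193/16, minimum P = 5831/48

Extreme points and P = 10x_1 - 9x_2:
  (269/181, -2215/181) → P = 125
  (2/7, -95/7) → P = 125
  (31/24, -193/16) → P = 5831/48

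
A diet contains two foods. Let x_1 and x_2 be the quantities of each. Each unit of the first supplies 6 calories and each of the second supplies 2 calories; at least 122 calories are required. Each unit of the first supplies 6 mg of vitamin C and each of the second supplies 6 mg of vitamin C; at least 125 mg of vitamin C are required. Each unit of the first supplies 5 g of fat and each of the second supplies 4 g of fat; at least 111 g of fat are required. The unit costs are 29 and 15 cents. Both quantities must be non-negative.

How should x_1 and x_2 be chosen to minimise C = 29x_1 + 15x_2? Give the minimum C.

x_1 = 19, x_2 = 4, minimum C = 611

Extreme points and C = 29x_1 + 15x_2:
  (0, 61) → C = 915
  (111/5, 0) → C = 3219/5
  (19, 4) → C = 611
The feasible region is unbounded (it extends along (0, 1), (1, 0)), but C strictly increases along every unbounded feasible direction, so there is no improving ray and the minimum is attained at a vertex.

At the optimal vertex, 6x_1 + 2x_2 = 122 and 5x_1 + 4x_2 = 111.
Solving simultaneously gives x_1 = 19, x_2 = 4.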